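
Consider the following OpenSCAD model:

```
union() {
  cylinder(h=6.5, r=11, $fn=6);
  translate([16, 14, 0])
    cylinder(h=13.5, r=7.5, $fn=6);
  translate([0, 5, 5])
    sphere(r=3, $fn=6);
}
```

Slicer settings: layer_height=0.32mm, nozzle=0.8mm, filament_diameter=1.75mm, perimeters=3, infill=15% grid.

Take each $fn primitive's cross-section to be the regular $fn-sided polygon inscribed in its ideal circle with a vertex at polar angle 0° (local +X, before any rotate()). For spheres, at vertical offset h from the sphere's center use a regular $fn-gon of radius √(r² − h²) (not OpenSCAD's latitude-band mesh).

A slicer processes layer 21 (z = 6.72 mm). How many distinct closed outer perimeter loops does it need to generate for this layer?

At z = 6.72 mm: the cylinder does not reach this height (z outside [0, 6.5]); the r=7.5 cylinder at (16, 14) contributes a regular 6-gon of circumradius 7.5; the r=3 sphere at (0, 5) contributes a regular 6-gon of circumradius √(3²−1.72²) = 2.458; Merging all regions: the 2 present regions are separate (no shared area or edge), so areas and boundary lengths simply add and each stays a separate island — 2 connected regions. The result has 2 disconnected regions.

2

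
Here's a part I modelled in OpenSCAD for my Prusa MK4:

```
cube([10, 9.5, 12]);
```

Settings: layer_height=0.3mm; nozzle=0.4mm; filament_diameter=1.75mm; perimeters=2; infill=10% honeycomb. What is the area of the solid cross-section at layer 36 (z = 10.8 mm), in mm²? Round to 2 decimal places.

At z = 10.8 mm: the cube (footprint 10×9.5) is included at this height (area 95.00 mm²). Overall, the cross-section is a single solid region. Net area = 95.00 mm².

95.00 mm²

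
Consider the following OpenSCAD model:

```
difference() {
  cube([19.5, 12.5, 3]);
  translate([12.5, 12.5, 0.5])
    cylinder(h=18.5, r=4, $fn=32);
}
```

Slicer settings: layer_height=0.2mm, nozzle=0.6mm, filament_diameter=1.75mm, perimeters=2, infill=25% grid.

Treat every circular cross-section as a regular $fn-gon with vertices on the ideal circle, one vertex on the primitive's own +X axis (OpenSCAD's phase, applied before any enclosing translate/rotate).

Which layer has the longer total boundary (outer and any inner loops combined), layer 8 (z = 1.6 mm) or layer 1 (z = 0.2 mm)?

Layer 8 (z = 1.6): the cube (footprint 19.5×12.5) is included at this height (perimeter 64.00 mm); the r=4 cylinder at (12.5, 12.5) gives a regular 32-gon of circumradius 4 (constant along its height) (perimeter = 2·32·4.000·sin(180°/32) = 25.09 mm); Subtracting the remaining from the first: starting from the 19.5×12.5 cube, the r=4 cylinder at (12.5, 12.5) partially overlaps it — only the 24.97 mm² overlap (of its 49.94 mm²) is removed, clipping the outline — boundary = 68.55 mm. So its perimeter = 68.55 mm. Layer 1 (z = 0.2): the cube is present — its section is the full 19.5×12.5 rectangle (perimeter 64.00 mm); the cylinder at (12.5, 12.5) is absent (z outside [0.5, 19]); Taking the first minus the rest: none of the subtracted shapes is present at this height, so the 19.5×12.5 cube is unchanged — boundary = 64.00 mm. So its perimeter = 64.00 mm. Layer 8 is larger (68.55 vs 64.00 mm).

layer 8 (z = 1.6 mm)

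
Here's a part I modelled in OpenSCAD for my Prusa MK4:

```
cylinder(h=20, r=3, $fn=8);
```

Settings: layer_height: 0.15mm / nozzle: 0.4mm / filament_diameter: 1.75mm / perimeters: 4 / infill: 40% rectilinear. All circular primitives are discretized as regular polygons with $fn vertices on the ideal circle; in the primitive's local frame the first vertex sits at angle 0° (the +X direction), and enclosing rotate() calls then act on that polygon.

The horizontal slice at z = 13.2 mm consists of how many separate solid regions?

1

At z = 13.2 mm: the cylinder: section is a regular 8-gon, circumradius r=3. The result has 1 disconnected region.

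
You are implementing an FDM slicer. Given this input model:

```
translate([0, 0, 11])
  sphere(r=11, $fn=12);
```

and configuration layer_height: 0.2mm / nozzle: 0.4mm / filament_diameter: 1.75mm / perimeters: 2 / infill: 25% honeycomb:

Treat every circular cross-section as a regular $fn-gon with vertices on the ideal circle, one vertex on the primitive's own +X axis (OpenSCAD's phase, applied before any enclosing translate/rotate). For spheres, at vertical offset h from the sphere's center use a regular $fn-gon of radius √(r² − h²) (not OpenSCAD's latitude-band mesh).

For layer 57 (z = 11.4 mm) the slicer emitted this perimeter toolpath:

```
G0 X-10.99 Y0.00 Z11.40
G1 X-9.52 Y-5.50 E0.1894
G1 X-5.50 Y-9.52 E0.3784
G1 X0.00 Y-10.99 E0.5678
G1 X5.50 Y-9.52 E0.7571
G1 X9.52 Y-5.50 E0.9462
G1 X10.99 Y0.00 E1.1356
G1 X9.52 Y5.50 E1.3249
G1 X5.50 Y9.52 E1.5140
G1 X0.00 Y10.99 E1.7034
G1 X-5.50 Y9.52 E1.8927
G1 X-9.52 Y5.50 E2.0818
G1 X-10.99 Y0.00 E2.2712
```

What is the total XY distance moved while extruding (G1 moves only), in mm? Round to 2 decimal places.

Sum the Euclidean lengths of each G1 segment: total = 68.29 mm.

68.29 mm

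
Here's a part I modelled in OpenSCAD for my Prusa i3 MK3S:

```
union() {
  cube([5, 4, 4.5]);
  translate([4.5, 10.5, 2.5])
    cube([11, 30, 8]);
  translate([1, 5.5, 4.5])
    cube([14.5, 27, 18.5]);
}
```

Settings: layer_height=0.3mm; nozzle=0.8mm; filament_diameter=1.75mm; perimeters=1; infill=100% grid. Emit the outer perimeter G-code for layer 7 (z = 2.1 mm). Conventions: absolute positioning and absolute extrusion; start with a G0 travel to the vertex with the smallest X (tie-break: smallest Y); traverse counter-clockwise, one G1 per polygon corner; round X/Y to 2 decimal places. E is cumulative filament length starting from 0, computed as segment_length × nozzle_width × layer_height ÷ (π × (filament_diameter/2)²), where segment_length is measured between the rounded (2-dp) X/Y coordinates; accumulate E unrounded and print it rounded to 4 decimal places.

G0 X0.00 Y0.00 Z2.10
G1 X5.00 Y0.00 E0.4989
G1 X5.00 Y4.00 E0.8980
G1 X0.00 Y4.00 E1.3969
G1 X0.00 Y0.00 E1.7960

At z = 2.1 mm: the 5×4 cube contributes its full rectangle; the cube at (4.5, 10.5) does not reach this height (z outside [2.5, 10.5]); the cube at (1, 5.5) does not reach this height (z outside [4.5, 23]); Merging all regions: only the 5×4 cube is present, so the union is just that shape — 1 connected region. The outline is a single polygon with 4 vertices. Extrusion per mm of travel: 0.8 × 0.3 / (π × 0.875²) = 0.099780. Accumulating E over each segment gives final E = 1.7960.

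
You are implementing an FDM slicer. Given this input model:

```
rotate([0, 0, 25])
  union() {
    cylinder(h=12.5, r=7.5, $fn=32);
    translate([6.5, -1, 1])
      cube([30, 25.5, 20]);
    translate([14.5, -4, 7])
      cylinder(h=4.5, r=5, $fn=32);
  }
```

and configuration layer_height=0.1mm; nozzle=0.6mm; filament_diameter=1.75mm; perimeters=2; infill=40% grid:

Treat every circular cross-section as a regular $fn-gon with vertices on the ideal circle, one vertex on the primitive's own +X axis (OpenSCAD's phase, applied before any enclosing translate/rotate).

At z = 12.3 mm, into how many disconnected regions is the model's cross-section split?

At z = 12.3 mm: the r=7.5 cylinder gives a regular 32-gon of circumradius 7.5 (constant along its height); the cube at (6.5, -1) is present — its section is the full 30×25.5 rectangle; the cylinder at (14.5, -4) does not reach this height (z outside [7, 11.5]); Taking the union: the regions partially overlap (shared area 3.38 mm²), so overlapping operands fuse into one piece — 1 connected region; (rotated 25° about Z; rotation is an isometry so areas/perimeters/island counts are preserved). The result has 1 disconnected region.

1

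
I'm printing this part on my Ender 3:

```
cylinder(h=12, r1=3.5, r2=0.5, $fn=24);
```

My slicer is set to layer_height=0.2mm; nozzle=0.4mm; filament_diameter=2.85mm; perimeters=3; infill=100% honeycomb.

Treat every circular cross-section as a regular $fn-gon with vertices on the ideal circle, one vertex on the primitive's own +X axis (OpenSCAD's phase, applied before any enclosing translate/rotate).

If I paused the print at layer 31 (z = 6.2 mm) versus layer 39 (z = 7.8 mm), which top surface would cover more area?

layer 31 (z = 6.2 mm)

Layer 31 (z = 6.2): the cone contributes a regular 24-gon of circumradius 1.950 (interpolated between r1=3.5 and r2=0.5 at t=0.517) (area = (24/2)·1.950²·sin(360°/24) = 11.81 mm²). So its area = 11.81 mm². Layer 39 (z = 7.8): the cone: at t=0.650 of its height the radius interpolates to r₁+(r₂−r₁)t = 1.550, giving a regular 24-gon of that circumradius (area = (24/2)·1.550²·sin(360°/24) = 7.46 mm²). So its area = 7.46 mm². Layer 31 is larger (11.81 vs 7.46 mm²).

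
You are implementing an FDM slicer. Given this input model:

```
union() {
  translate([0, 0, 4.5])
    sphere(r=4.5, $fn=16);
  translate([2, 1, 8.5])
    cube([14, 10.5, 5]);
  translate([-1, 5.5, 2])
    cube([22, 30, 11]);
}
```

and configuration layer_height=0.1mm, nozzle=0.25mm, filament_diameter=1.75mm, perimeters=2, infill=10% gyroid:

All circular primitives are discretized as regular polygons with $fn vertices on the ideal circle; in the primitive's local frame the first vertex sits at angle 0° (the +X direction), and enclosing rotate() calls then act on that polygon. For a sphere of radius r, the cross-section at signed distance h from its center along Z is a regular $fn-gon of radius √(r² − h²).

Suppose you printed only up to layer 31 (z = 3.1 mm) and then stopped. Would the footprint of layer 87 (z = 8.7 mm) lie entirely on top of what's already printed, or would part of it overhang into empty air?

Compare the two slices. At z = 3.1: the r=4.5 sphere contributes a regular 16-gon of circumradius √(4.5²−1.4²) = 4.277 (area = (16/2)·4.277²·sin(360°/16) = 55.99 mm²); the cube at (2, 1) is absent (z outside [8.5, 13.5]); the cube at (-1, 5.5) (footprint 22×30) is included at this height (area 660.00 mm²); Combining (union): the 2 present regions are separate (no shared area or edge), so areas and boundary lengths simply add and each stays a separate island — area = 715.99 mm². At z = 8.7: the sphere: section is a regular 16-gon, circumradius = √(r²−h²) = √(4.5²−4.2²) = 1.616 (area = (16/2)·1.616²·sin(360°/16) = 7.99 mm²); the cube at (2, 1) is present — its section is the full 14×10.5 rectangle (area 147.00 mm²); the 22×30 cube at (-1, 5.5) contributes its full rectangle (area 660.00 mm²); Merging all regions: the regions partially overlap — summed areas 814.99 mm² minus the doubly-counted overlap 84.00 mm² gives 730.99 mm² — area = 730.99 mm². Checking containment: at z = 8.7 the cross-section extends beyond the z = 3.1 cross-section by about 59.30 mm².

part overhangs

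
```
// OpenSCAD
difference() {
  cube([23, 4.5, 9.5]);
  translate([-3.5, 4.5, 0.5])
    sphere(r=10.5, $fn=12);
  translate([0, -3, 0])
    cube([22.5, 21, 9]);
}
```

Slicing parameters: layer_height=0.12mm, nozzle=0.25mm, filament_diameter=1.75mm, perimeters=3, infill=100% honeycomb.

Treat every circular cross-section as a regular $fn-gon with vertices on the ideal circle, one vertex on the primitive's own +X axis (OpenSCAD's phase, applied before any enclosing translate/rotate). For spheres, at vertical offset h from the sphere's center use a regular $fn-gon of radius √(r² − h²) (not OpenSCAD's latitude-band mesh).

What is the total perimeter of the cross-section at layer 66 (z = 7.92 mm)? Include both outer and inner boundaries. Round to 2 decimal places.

At z = 7.92 mm: the 23×4.5 cube contributes its full rectangle (perimeter 55.00 mm); the sphere at (-3.5, 4.5): section is a regular 12-gon, circumradius = √(r²−h²) = √(10.5²−7.42²) = 7.429 (perimeter = 2·12·7.429·sin(180°/12) = 46.15 mm); the 22.5×21 cube at (0, -3) contributes its full rectangle (perimeter 87.00 mm); Taking the first minus the rest: starting from the 23×4.5 cube, the r=10.5 sphere at (-3.5, 4.5) partially overlaps it — only the 14.74 mm² overlap (of its 165.58 mm²) is removed, clipping the outline; the 22.5×21 cube at (0, -3) partially overlaps it — only the 86.51 mm² overlap (of its 472.50 mm²) is removed, clipping the outline — boundary = 10.00 mm. Overall, the cross-section is a single solid region. Total boundary length (outer) = 10.00 mm.

10.00 mm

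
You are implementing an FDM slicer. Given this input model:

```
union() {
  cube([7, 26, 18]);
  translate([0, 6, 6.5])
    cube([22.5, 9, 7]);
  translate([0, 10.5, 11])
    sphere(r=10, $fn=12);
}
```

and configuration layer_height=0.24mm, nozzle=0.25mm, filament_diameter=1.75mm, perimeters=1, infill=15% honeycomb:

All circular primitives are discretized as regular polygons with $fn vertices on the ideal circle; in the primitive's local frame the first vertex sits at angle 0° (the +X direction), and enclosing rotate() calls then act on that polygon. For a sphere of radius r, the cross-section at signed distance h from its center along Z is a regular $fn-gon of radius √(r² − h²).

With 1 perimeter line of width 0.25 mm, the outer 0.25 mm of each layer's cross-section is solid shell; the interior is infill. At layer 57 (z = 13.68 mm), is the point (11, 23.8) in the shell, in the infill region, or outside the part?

At z = 13.68 mm: the cube is present — its section is the full 7×26 rectangle; the cube at (0, 6) is not intersected at this z (z outside [6.5, 13.5]); the r=10 sphere at (0, 10.5) slices to a regular 12-gon of circumradius 9.634 (√(r²−h²) with h=2.68 from center); Taking the union: the regions partially overlap (shared area 118.26 mm²), so overlapping operands fuse into one piece — 1 connected region. Overall, the cross-section is a single solid region. The nearest boundary edge runs (7.00, 26.00)→(7.00, 16.66); distance from the point to it = 4.00 mm. The point is not inside any of the regions above, so it lies outside the cross-section (4.00 mm from the nearest boundary).

outside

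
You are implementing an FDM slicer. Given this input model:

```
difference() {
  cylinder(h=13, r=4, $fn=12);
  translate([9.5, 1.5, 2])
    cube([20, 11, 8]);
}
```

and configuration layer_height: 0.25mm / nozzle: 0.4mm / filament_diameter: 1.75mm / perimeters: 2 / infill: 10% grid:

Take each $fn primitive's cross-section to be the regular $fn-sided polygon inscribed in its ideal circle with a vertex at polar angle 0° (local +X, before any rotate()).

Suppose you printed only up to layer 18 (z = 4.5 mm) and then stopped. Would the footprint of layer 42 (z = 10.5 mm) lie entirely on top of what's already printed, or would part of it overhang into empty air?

Compare the two slices. At z = 4.5: the r=4 cylinder contributes a regular 12-gon of circumradius 4 (area = (12/2)·4.000²·sin(360°/12) = 48.00 mm²); the cube at (9.5, 1.5) (footprint 20×11) is included at this height (area 220.00 mm²); Taking the first minus the rest: starting from the r=4 cylinder (48.00 mm²), the 20×11 cube at (9.5, 1.5) misses the remaining region (no effect) — area = 48.00 mm². At z = 10.5: the r=4 cylinder gives a regular 12-gon of circumradius 4 (constant along its height) (area = (12/2)·4.000²·sin(360°/12) = 48.00 mm²); the cube at (9.5, 1.5) is absent (z outside [2, 10]); Taking the first minus the rest: none of the subtracted shapes is present at this height, so the r=4 cylinder is unchanged — area = 48.00 mm². Checking containment: the cross-section at z = 10.5 is a subset of the cross-section at z = 4.5.

entirely on top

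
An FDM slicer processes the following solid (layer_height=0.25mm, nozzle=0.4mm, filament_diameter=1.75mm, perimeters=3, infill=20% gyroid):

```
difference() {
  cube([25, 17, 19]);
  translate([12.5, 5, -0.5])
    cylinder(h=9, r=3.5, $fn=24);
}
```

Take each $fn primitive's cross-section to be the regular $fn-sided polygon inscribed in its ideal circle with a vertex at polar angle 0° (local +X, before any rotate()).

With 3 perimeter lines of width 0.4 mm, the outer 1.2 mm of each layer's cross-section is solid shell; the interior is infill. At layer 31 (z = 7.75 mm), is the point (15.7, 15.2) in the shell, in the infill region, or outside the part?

infill

At z = 7.75 mm: the cube is present — its section is the full 25×17 rectangle; the cylinder at (12.5, 5): section is a regular 24-gon, circumradius r=3.5; Taking the first minus the rest: starting from the 25×17 cube, the r=3.5 cylinder at (12.5, 5) lies wholly inside it (removes its full 38.05 mm² and its 21.93 mm outline becomes a hole wall) — 1 connected region with 1 hole. Overall, the cross-section is one region with 1 hole. The nearest boundary edge runs (0.00, 17.00)→(25.00, 17.00); distance from the point to it = 1.80 mm. The point is inside the cross-section and 1.80 mm from the nearest boundary — more than the 1.2 mm shell width (3 × 0.4), so it's in the infill interior.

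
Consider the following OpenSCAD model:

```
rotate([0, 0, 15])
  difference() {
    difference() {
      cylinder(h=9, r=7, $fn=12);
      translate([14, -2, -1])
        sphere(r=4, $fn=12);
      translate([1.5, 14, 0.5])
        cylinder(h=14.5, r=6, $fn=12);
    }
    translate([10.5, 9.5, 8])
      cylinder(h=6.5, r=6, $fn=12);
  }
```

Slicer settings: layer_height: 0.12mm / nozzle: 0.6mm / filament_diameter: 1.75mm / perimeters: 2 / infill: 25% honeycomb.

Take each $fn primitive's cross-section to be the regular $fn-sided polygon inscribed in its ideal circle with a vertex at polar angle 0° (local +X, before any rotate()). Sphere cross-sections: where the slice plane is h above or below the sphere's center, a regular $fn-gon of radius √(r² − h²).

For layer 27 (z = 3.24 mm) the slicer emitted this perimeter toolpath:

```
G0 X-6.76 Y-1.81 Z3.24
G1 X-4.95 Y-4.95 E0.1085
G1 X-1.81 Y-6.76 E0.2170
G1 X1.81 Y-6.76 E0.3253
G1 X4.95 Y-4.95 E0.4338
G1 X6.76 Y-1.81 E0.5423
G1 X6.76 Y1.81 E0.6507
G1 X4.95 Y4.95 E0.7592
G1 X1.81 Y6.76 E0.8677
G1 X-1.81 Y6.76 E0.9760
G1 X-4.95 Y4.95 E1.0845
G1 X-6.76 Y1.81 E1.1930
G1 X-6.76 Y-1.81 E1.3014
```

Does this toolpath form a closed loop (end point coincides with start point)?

Start point (G0): (-6.76, -1.81). End point (last G1): the path returns to the start — closed.

yes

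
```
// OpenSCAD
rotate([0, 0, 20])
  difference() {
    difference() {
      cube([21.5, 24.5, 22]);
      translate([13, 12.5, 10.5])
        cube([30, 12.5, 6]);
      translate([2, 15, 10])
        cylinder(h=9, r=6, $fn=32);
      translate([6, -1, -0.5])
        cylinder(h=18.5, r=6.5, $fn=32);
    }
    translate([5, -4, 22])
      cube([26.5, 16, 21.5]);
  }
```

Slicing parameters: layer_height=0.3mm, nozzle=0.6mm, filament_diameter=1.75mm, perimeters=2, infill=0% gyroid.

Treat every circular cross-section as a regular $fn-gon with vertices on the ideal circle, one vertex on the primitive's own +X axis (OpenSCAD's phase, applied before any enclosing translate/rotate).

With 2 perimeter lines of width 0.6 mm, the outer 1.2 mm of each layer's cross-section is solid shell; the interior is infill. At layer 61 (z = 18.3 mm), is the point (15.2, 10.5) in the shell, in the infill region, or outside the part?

At z = 18.3 mm: the 21.5×24.5 cube contributes its full rectangle; the cube at (13, 12.5) is absent (z outside [10.5, 16.5]); the r=6 cylinder at (2, 15) gives a regular 32-gon of circumradius 6 (constant along its height); the cylinder at (6, -1) is absent (z outside [-0.5, 18]); Subtracting the remaining from the first: starting from the 21.5×24.5 cube, the r=6 cylinder at (2, 15) partially overlaps it — only the 79.65 mm² overlap (of its 112.37 mm²) is removed, clipping the outline — 1 connected region; the cube at (5, -4) does not reach this height (z outside [22, 43.5]); Subtracting the remaining from the first: none of the subtracted shapes is present at this height, so that combined region is unchanged — 1 connected region; (rotated 20° about Z; rotation is an isometry so areas/perimeters/island counts are preserved). Overall, the cross-section is a single solid region. Undo the 20° rotation: the query point maps to (17.875, 4.668) in the un-rotated model frame. The nearest boundary edge runs (21.50, 24.50)→(21.50, 0.00); distance from the point to it = 3.63 mm. The point is inside the cross-section and 3.63 mm from the nearest boundary — more than the 1.2 mm shell width (2 × 0.6), so it's in the infill interior.

infill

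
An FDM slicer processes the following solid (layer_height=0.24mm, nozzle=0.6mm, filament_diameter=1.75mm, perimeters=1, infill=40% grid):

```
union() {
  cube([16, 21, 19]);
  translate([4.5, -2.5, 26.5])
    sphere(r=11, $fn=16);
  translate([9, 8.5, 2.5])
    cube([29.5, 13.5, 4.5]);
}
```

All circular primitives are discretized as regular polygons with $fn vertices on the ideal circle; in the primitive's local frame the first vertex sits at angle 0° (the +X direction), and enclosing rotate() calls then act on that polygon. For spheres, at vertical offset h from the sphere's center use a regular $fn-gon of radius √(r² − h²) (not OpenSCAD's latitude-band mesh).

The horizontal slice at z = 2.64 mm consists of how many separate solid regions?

At z = 2.64 mm: the cube is present — its section is the full 16×21 rectangle; the sphere at (4.5, -2.5) does not reach this height (|z−center|=23.860 > r=11); the 29.5×13.5 cube at (9, 8.5) contributes its full rectangle; Combining (union): the regions partially overlap (shared area 87.50 mm²), so overlapping operands fuse into one piece — 1 connected region. The result has 1 disconnected region.

1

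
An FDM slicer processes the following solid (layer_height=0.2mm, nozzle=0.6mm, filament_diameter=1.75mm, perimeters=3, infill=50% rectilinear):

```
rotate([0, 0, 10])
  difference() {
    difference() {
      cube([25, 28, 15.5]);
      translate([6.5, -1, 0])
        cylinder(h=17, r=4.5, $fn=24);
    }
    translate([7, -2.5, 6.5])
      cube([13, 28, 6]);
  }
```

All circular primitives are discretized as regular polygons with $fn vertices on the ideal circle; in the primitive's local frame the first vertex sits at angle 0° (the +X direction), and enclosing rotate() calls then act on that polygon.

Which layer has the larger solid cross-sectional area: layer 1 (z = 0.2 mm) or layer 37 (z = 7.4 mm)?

layer 1 (z = 0.2 mm)

Layer 1 (z = 0.2): the cube is present — its section is the full 25×28 rectangle (area 700.00 mm²); the cylinder at (6.5, -1): section is a regular 24-gon, circumradius r=4.5 (area = (24/2)·4.500²·sin(360°/24) = 62.89 mm²); Subtracting the remaining from the first: starting from the 25×28 cube (700.00 mm²), the r=4.5 cylinder at (6.5, -1) partially overlaps it — only the 22.58 mm² overlap (of its 62.89 mm²) is removed, clipping the outline — area = 677.42 mm²; the cube at (7, -2.5) is not intersected at this z (z outside [6.5, 12.5]); Subtracting the remaining from the first: none of the subtracted shapes is present at this height, so the result so far is unchanged — area = 677.42 mm²; (whole slice rotated 10° about Z — lengths, areas and connectivity unchanged). So its area = 677.42 mm². Layer 37 (z = 7.4): the cube (footprint 25×28) is included at this height (area 700.00 mm²); the r=4.5 cylinder at (6.5, -1) contributes a regular 24-gon of circumradius 4.5 (area = (24/2)·4.500²·sin(360°/24) = 62.89 mm²); After the difference (first − rest): starting from the 25×28 cube (700.00 mm²), the r=4.5 cylinder at (6.5, -1) partially overlaps it — only the 22.58 mm² overlap (of its 62.89 mm²) is removed, clipping the outline — area = 677.42 mm²; the cube at (7, -2.5) is present — its section is the full 13×28 rectangle (area 364.00 mm²); Subtracting the remaining from the first: starting from that combined region (677.42 mm²), the 13×28 cube at (7, -2.5) partially overlaps it — only the 321.94 mm² overlap (of its 364.00 mm²) is removed, clipping the outline — area = 355.48 mm²; (rotated 10° about Z; rotation is an isometry so areas/perimeters/island counts are preserved). So its area = 355.48 mm². Layer 1 is larger (677.42 vs 355.48 mm²).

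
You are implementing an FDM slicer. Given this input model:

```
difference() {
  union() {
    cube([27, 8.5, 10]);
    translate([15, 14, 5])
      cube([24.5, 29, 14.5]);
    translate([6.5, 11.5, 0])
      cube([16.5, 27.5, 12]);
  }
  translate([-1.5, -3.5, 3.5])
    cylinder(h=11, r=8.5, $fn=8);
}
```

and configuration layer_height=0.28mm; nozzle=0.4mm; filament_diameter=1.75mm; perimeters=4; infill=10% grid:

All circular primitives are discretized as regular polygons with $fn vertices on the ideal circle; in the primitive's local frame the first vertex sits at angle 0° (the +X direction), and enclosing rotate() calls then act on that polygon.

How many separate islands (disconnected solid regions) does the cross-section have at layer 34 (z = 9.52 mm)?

2

At z = 9.52 mm: the 27×8.5 cube contributes its full rectangle; the 24.5×29 cube at (15, 14) contributes its full rectangle; the 16.5×27.5 cube at (6.5, 11.5) contributes its full rectangle; Combining (union): the regions partially overlap (shared area 200.00 mm²), so overlapping operands fuse into one piece — 2 connected regions; the cylinder at (-1.5, -3.5): section is a regular 8-gon, circumradius r=8.5; After the difference (first − rest): starting from that combined region, the r=8.5 cylinder at (-1.5, -3.5) partially overlaps it — only the 16.84 mm² overlap (of its 204.35 mm²) is removed, clipping the outline — 2 connected regions. Overall, the cross-section has 2 separate islands. Island count = 2.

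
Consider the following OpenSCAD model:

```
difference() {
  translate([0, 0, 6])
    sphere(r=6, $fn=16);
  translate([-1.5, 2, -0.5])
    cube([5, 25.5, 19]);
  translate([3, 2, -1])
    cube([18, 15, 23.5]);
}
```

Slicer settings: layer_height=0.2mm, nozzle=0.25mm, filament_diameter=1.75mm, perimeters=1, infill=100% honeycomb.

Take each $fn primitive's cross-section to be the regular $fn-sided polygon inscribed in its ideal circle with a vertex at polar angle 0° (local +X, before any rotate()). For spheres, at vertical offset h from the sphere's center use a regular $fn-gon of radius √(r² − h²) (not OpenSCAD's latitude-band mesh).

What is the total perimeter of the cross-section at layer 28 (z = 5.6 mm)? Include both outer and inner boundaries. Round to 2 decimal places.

At z = 5.6 mm: the sphere: section is a regular 16-gon, circumradius = √(r²−h²) = √(6²−0.4²) = 5.987 (perimeter = 2·16·5.987·sin(180°/16) = 37.37 mm); the 5×25.5 cube at (-1.5, 2) contributes its full rectangle (perimeter 61.00 mm); the 18×15 cube at (3, 2) contributes its full rectangle (perimeter 66.00 mm); Taking the first minus the rest: starting from the r=6 sphere, the 5×25.5 cube at (-1.5, 2) partially overlaps it — only the 18.15 mm² overlap (of its 127.50 mm²) is removed, clipping the outline; the 18×15 cube at (3, 2) partially overlaps it — only the 3.46 mm² overlap (of its 270.00 mm²) is removed, clipping the outline — boundary = 39.32 mm. Overall, the cross-section is a single solid region. Total boundary length (outer) = 39.32 mm.

39.32 mm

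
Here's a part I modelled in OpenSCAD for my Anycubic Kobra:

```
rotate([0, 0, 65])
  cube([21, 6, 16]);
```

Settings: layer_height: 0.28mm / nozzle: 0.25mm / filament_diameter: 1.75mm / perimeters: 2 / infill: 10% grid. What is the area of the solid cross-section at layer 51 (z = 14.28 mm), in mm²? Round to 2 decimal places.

At z = 14.28 mm: the 21×6 cube contributes its full rectangle (area 126.00 mm²); (rotated 65° about Z; rotation is an isometry so areas/perimeters/island counts are preserved). Overall, the cross-section is a single solid region. Net area = 126.00 mm².

126.00 mm²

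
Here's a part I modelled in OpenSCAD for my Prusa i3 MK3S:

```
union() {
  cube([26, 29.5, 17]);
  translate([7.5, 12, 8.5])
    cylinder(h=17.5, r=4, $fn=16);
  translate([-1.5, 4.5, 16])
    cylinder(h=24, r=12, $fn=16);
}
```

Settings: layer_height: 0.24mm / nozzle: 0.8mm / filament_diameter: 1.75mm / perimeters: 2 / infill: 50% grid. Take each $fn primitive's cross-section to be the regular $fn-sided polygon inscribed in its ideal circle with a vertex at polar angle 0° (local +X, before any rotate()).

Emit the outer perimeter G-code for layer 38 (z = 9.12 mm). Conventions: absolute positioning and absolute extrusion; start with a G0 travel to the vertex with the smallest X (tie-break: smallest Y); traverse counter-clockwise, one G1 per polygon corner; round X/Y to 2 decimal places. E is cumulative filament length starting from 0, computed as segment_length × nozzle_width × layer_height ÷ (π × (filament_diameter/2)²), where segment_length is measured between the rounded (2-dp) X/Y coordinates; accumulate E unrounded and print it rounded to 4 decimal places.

At z = 9.12 mm: the 26×29.5 cube contributes its full rectangle; the r=4 cylinder at (7.5, 12) contributes a regular 16-gon of circumradius 4; the cylinder at (-1.5, 4.5) does not reach this height (z outside [16, 40]); Merging all regions: the r=4 cylinder at (7.5, 12) lies entirely inside the 26×29.5 cube, so the union is just the 26×29.5 cube — 1 connected region. The outline is a single polygon with 4 vertices. Extrusion per mm of travel: 0.8 × 0.24 / (π × 0.875²) = 0.079824. Accumulating E over each segment gives final E = 8.8605.

G0 X0.00 Y0.00 Z9.12
G1 X26.00 Y0.00 E2.0754
G1 X26.00 Y29.50 E4.4302
G1 X0.00 Y29.50 E6.5057
G1 X0.00 Y0.00 E8.8605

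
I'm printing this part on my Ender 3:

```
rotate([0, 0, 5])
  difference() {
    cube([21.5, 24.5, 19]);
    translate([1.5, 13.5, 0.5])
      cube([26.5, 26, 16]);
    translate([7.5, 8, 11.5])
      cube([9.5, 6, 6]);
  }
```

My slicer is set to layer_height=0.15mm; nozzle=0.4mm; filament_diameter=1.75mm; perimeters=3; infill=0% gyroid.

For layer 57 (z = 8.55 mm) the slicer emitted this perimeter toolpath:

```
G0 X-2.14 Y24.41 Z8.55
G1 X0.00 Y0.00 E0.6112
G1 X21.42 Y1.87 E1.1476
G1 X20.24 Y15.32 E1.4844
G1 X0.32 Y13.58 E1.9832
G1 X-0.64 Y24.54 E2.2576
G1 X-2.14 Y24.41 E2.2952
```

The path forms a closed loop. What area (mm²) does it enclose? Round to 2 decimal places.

306.85 mm²

Apply the shoelace formula to the sequence of (X, Y) vertices; enclosed area = 306.85 mm².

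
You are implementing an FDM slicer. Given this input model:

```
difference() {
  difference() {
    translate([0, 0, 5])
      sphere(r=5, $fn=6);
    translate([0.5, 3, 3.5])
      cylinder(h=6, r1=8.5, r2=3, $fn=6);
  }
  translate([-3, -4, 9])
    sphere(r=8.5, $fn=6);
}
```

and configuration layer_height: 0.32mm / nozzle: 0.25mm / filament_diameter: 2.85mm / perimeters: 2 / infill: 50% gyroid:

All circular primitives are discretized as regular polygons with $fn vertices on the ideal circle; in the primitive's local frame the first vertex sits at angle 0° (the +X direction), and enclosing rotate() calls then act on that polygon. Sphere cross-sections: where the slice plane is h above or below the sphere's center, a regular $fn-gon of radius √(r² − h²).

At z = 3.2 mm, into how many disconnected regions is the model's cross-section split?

1

At z = 3.2 mm: the r=5 sphere slices to a regular 6-gon of circumradius 4.665 (√(r²−h²) with h=1.8 from center); the cone at (0.5, 3) is absent (z outside [3.5, 9.5]); Taking the first minus the rest: none of the subtracted shapes is present at this height, so the r=5 sphere is unchanged — 1 connected region; the sphere at (-3, -4): section is a regular 6-gon, circumradius = √(r²−h²) = √(8.5²−5.8²) = 6.214; Taking the first minus the rest: starting from the result so far, the r=8.5 sphere at (-3, -4) partially overlaps it — only the 28.73 mm² overlap (of its 100.31 mm²) is removed, clipping the outline — 1 connected region. The result has 1 disconnected region.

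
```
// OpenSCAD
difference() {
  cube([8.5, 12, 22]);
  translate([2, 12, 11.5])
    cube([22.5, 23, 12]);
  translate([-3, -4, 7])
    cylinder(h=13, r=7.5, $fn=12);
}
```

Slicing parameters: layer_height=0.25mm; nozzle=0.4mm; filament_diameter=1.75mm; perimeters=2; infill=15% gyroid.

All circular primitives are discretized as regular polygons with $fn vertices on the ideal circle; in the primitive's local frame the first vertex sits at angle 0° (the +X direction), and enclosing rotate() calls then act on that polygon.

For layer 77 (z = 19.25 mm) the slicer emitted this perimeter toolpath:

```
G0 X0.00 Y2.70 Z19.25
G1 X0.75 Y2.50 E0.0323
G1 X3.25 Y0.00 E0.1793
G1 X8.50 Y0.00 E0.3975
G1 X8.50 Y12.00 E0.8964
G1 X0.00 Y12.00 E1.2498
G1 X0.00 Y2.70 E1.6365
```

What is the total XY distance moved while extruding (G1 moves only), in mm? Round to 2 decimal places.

39.36 mm

Sum the Euclidean lengths of each G1 segment: total = 39.36 mm.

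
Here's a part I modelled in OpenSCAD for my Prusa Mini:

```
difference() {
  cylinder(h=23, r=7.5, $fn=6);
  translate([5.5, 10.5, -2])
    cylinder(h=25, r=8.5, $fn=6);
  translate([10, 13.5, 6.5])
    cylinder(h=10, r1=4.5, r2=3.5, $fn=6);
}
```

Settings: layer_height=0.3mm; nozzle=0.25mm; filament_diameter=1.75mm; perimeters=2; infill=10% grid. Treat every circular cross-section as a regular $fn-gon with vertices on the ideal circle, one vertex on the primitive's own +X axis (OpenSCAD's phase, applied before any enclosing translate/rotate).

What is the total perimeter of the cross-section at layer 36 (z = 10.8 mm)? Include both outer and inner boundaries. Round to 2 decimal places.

45.00 mm

At z = 10.8 mm: the r=7.5 cylinder contributes a regular 6-gon of circumradius 7.5 (perimeter = 2·6·7.500·sin(180°/6) = 45.00 mm); the r=8.5 cylinder at (5.5, 10.5) gives a regular 6-gon of circumradius 8.5 (constant along its height) (perimeter = 2·6·8.500·sin(180°/6) = 51.00 mm); the cone at (10, 13.5): at t=0.430 of its height the radius interpolates to r₁+(r₂−r₁)t = 4.070, giving a regular 6-gon of that circumradius (perimeter = 2·6·4.070·sin(180°/6) = 24.42 mm); After the difference (first − rest): starting from the r=7.5 cylinder, the r=8.5 cylinder at (5.5, 10.5) partially overlaps it — only the 14.90 mm² overlap (of its 187.71 mm²) is removed, clipping the outline; the cone at (10, 13.5) misses the remaining region (no effect) — boundary = 45.00 mm. Overall, the cross-section is a single solid region. Total boundary length (outer) = 45.00 mm.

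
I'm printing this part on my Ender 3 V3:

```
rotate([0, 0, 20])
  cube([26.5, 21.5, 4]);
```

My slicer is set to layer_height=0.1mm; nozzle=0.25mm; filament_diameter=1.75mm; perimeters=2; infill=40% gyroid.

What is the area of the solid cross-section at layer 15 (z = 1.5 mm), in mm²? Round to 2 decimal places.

At z = 1.5 mm: the cube (footprint 26.5×21.5) is included at this height (area 569.75 mm²); (rotated 20° about Z; rotation is an isometry so areas/perimeters/island counts are preserved). Overall, the cross-section is a single solid region. Net area = 569.75 mm².

569.75 mm²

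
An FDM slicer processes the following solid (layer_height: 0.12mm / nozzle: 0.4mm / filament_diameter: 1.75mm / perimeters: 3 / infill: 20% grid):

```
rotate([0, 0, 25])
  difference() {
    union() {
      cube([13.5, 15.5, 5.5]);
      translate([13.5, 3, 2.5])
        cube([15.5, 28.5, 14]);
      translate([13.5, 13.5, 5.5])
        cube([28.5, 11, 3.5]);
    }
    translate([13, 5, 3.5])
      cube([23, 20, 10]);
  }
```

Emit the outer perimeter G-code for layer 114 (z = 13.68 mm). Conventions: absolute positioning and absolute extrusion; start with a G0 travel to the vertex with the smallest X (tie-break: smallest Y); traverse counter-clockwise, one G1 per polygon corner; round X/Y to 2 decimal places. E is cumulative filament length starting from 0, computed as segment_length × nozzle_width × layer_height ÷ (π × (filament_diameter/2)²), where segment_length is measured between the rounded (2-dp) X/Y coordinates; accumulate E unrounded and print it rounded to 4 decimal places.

At z = 13.68 mm: the cube is absent (z outside [0, 5.5]); the cube at (13.5, 3) (footprint 15.5×28.5) is included at this height; the cube at (13.5, 13.5) does not reach this height (z outside [5.5, 9]); Merging all regions: only the 15.5×28.5 cube at (13.5, 3) is present, so the union is just that shape — 1 connected region; the cube at (13, 5) is not intersected at this z (z outside [3.5, 13.5]); Subtracting the remaining from the first: none of the subtracted shapes is present at this height, so the result so far is unchanged — 1 connected region; (whole slice rotated 25° about Z — lengths, areas and connectivity unchanged). The outline is a single polygon with 4 vertices. Extrusion per mm of travel: 0.4 × 0.12 / (π × 0.875²) = 0.019956. Accumulating E over each segment gives final E = 1.7563.

G0 X-1.08 Y34.25 Z13.68
G1 X10.97 Y8.42 E0.5688
G1 X25.02 Y14.97 E0.8782
G1 X12.97 Y40.80 E1.4470
G1 X-1.08 Y34.25 E1.7563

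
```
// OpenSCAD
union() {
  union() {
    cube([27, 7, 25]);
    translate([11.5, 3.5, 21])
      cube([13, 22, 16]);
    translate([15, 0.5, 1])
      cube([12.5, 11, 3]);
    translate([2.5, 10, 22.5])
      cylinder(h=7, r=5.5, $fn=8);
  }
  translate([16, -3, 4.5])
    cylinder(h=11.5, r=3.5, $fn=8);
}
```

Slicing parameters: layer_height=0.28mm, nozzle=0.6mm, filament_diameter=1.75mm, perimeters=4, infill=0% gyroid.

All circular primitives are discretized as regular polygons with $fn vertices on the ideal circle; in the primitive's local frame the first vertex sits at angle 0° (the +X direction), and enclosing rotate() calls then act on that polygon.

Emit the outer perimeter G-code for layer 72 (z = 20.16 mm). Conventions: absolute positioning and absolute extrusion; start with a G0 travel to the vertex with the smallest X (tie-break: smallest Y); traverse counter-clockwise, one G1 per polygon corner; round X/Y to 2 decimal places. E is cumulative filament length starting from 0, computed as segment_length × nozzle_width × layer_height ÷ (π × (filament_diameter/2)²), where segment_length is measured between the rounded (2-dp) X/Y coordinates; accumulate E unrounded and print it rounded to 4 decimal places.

G0 X0.00 Y0.00 Z20.16
G1 X27.00 Y0.00 E1.8858
G1 X27.00 Y7.00 E2.3748
G1 X0.00 Y7.00 E4.2606
G1 X0.00 Y0.00 E4.7495

At z = 20.16 mm: the 27×7 cube contributes its full rectangle; the cube at (11.5, 3.5) is not intersected at this z (z outside [21, 37]); the cube at (15, 0.5) does not reach this height (z outside [1, 4]); the cylinder at (2.5, 10) is absent (z outside [22.5, 29.5]); Merging all regions: only the 27×7 cube is present, so the union is just that shape — 1 connected region; the cylinder at (16, -3) is not intersected at this z (z outside [4.5, 16]); Merging all regions: only the result so far is present, so the union is just that shape — 1 connected region. The outline is a single polygon with 4 vertices. Extrusion per mm of travel: 0.6 × 0.28 / (π × 0.875²) = 0.069846. Accumulating E over each segment gives final E = 4.7495.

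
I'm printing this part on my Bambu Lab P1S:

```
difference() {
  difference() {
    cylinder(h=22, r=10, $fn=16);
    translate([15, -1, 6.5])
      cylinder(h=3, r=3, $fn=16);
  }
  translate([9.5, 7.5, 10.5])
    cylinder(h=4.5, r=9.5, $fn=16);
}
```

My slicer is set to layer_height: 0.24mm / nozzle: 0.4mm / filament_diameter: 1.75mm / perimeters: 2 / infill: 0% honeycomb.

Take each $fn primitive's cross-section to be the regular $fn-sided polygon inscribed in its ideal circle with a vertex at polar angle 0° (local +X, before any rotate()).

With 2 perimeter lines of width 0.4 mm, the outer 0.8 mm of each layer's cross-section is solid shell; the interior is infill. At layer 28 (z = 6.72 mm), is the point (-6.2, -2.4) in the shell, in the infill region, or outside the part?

At z = 6.72 mm: the r=10 cylinder contributes a regular 16-gon of circumradius 10; the r=3 cylinder at (15, -1) gives a regular 16-gon of circumradius 3 (constant along its height); After the difference (first − rest): starting from the r=10 cylinder, the r=3 cylinder at (15, -1) misses the remaining region (no effect) — 1 connected region; the cylinder at (9.5, 7.5) is not intersected at this z (z outside [10.5, 15]); After the difference (first − rest): none of the subtracted shapes is present at this height, so the result so far is unchanged — 1 connected region. Overall, the cross-section is a single solid region. The nearest boundary edge runs (-9.24, -3.83)→(-10.00, 0.00); distance from the point to it = 3.26 mm. The point is inside the cross-section and 3.26 mm from the nearest boundary — more than the 0.8 mm shell width (2 × 0.4), so it's in the infill interior.

infill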